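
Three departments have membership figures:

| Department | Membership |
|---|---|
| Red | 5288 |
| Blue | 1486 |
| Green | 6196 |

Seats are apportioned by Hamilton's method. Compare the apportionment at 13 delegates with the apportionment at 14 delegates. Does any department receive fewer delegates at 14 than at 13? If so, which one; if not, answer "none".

At 13 seats: Red 5, Blue 2, Green 6.
At 14 seats: Red 6, Blue 1, Green 7.
Blue drops from 2 to 1.

Blue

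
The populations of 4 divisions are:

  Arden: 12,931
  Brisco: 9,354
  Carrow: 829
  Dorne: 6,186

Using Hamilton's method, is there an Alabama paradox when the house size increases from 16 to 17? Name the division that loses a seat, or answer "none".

At 16 seats: Arden 7, Brisco 5, Carrow 1, Dorne 3.
At 17 seats: Arden 8, Brisco 5, Carrow 0, Dorne 4.
Carrow drops from 1 to 0.

Carrow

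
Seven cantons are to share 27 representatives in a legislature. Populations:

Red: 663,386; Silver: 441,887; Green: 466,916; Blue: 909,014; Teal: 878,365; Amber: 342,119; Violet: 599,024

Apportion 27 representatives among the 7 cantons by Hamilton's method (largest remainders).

The standard divisor is 4300711/27 ≈ 159285.593.
Standard quotas: Red 4.1648, Silver 2.7742, Green 2.9313, Blue 5.7068, Teal 5.5144, Amber 2.1478, Violet 3.7607.
Lower quotas: Red 4, Silver 2, Green 2, Blue 5, Teal 5, Amber 2, Violet 3 (sum 23, leaving 4 seats).
Remainders in descending order: Green 0.9313, Silver 0.7742, Violet 0.7607, Blue 0.7068, Teal 0.5144, Red 0.1648, Amber 0.1478.
Largest remainders: Green, Silver, Violet, Blue receive the extra seats.

Red 4; Silver 3; Green 3; Blue 6; Teal 5; Amber 2; Violet 4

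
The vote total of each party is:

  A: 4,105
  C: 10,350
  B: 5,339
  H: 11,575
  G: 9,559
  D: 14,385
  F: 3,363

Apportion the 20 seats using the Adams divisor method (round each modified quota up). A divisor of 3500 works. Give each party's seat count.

A 2, C 3, B 2, H 4, G 3, D 5, F 1

With modified divisor 3500: modified quotas A 1.173, C 2.957, B 1.525, H 3.307, G 2.731, D 4.110, F 0.961.
Rounding up: A 2, C 3, B 2, H 4, G 3, D 5, F 1 (total 20).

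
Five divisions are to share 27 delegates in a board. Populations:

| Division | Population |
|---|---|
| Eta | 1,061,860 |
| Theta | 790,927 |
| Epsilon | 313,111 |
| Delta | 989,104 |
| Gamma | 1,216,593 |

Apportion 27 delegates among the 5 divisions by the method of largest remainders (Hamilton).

Eta=7, Theta=5, Epsilon=2, Delta=6, Gamma=7

Standard divisor: 4371595 ÷ 27 ≈ 161910.926.
Standard quotas: Eta 6.5583, Theta 4.8850, Epsilon 1.9338, Delta 6.1089, Gamma 7.5140.
Lower quotas: Eta 6, Theta 4, Epsilon 1, Delta 6, Gamma 7 (sum 24, leaving 3 seats).
Remainders in descending order: Epsilon 0.9338, Theta 0.8850, Eta 0.5583, Gamma 0.5140, Delta 0.1089.
Largest remainders: Epsilon, Theta, Eta receive the extra seats.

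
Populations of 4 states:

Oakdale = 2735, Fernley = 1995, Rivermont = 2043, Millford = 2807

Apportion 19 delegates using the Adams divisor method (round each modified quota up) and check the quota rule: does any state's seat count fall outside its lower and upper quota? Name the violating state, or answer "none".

Standard quotas: Oakdale 5.424, Fernley 3.957, Rivermont 4.052, Millford 5.567.
Adams allocation: Oakdale 5, Fernley 4, Rivermont 4, Millford 6.
Every allocation lies between the lower and upper quota.

none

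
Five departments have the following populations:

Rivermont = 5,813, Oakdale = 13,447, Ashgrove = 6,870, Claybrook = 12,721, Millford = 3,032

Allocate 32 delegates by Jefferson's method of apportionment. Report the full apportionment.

Rivermont 4; Oakdale 11; Ashgrove 5; Claybrook 10; Millford 2

Standard divisor 41883/32 ≈ 1308.844; standard quotas: Rivermont 4.441, Oakdale 10.274, Ashgrove 5.249, Claybrook 9.719, Millford 2.317.
Rounding down gives 4, 10, 5, 9, 2 = 30 seats, so the divisor must be adjusted.
With modified divisor 1200: modified quotas Rivermont 4.844, Oakdale 11.206, Ashgrove 5.725, Claybrook 10.601, Millford 2.527.
Rounding down: Rivermont 4, Oakdale 11, Ashgrove 5, Claybrook 10, Millford 2 (total 32).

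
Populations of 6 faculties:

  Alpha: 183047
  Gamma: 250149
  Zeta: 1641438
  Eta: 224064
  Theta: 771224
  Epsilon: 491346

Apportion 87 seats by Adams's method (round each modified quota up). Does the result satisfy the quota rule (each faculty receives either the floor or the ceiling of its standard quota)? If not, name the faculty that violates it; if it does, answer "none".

Zeta

Standard quotas: Alpha 4.472, Gamma 6.111, Zeta 40.100, Eta 5.474, Theta 18.841, Epsilon 12.003.
Adams allocation: Alpha 5, Gamma 6, Zeta 39, Eta 6, Theta 19, Epsilon 12.
Zeta has quota 40.100 (lower 40, upper 41) but receives 39 — outside the quota interval.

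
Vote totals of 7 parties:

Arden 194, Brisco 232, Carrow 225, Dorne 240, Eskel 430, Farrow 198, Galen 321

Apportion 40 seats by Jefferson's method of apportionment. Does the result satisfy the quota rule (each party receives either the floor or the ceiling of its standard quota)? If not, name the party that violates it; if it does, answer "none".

none

Standard quotas: Arden 4.217, Brisco 5.043, Carrow 4.891, Dorne 5.217, Eskel 9.348, Farrow 4.304, Galen 6.978.
Jefferson allocation: Arden 4, Brisco 5, Carrow 5, Dorne 5, Eskel 10, Farrow 4, Galen 7.
Every allocation lies between the lower and upper quota.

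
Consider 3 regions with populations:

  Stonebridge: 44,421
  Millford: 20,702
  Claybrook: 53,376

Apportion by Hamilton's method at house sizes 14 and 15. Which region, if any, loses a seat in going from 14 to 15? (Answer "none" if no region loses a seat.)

Millford

At 14 seats: Stonebridge 5, Millford 3, Claybrook 6.
At 15 seats: Stonebridge 6, Millford 2, Claybrook 7.
Millford drops from 3 to 2.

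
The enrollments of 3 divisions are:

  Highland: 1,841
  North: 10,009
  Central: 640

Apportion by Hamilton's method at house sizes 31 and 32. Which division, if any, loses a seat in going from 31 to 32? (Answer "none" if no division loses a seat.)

At 31 seats: Highland 4, North 25, Central 2.
At 32 seats: Highland 5, North 26, Central 1.
Central drops from 2 to 1.

Central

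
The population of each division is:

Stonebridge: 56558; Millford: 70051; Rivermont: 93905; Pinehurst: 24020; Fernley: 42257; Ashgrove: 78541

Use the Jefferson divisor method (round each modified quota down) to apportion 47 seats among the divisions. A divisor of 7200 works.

Stonebridge: 7, Millford: 9, Rivermont: 13, Pinehurst: 3, Fernley: 5, Ashgrove: 10

With modified divisor 7200: modified quotas Stonebridge 7.855, Millford 9.729, Rivermont 13.042, Pinehurst 3.336, Fernley 5.869, Ashgrove 10.908.
Rounding down: Stonebridge 7, Millford 9, Rivermont 13, Pinehurst 3, Fernley 5, Ashgrove 10 (total 47).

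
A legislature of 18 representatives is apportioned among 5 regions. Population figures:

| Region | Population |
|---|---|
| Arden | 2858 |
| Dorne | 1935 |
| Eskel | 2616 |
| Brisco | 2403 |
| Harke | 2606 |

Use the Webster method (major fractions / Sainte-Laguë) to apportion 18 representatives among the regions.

Standard divisor 12418/18 ≈ 689.889; standard quotas: Arden 4.143, Dorne 2.805, Eskel 3.792, Brisco 3.483, Harke 3.777.
Rounding to the nearest integer gives Arden 4, Dorne 3, Eskel 4, Brisco 3, Harke 4 — total 18, matching the house size, so no adjustment is needed.

Arden: 4; Dorne: 3; Eskel: 4; Brisco: 3; Harke: 4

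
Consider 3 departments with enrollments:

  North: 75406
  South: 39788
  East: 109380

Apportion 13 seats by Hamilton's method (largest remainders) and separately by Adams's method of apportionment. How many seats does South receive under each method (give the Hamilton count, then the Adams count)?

2 and 3

Hamilton: North 5, South 2, East 6.
Adams: North 4, South 3, East 6.
South gets 2 under Hamilton and 3 under Adams.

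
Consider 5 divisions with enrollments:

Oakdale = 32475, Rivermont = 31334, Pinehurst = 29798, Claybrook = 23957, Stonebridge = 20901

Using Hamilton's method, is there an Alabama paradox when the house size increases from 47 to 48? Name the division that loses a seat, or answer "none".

none

At 47 seats: Oakdale 11, Rivermont 11, Pinehurst 10, Claybrook 8, Stonebridge 7.
At 48 seats: Oakdale 11, Rivermont 11, Pinehurst 11, Claybrook 8, Stonebridge 7.
No division's allocation decreased.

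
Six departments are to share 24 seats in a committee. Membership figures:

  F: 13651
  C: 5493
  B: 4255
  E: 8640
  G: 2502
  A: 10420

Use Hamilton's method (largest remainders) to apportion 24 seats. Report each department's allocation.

Standard divisor: 44961 ÷ 24 ≈ 1873.375.
Standard quotas: F 7.2868, C 2.9321, B 2.2713, E 4.6120, G 1.3356, A 5.5622.
Lower quotas: F 7, C 2, B 2, E 4, G 1, A 5 (sum 21, leaving 3 seats).
Remainders in descending order: C 0.9321, E 0.6120, A 0.5622, G 0.3356, F 0.2868, B 0.2713.
Largest remainders: C, E, A receive the extra seats.

F: 7, C: 3, B: 2, E: 5, G: 1, A: 6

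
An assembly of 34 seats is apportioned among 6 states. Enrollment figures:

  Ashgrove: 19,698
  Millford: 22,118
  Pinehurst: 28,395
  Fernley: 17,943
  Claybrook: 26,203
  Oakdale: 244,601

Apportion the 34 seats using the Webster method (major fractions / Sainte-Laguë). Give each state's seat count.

Standard divisor 358958/34 ≈ 10557.588; standard quotas: Ashgrove 1.866, Millford 2.095, Pinehurst 2.690, Fernley 1.700, Claybrook 2.482, Oakdale 23.168.
Rounding to the nearest integer gives Ashgrove 2, Millford 2, Pinehurst 3, Fernley 2, Claybrook 2, Oakdale 23 — total 34, matching the house size, so no adjustment is needed.

Ashgrove=2; Millford=2; Pinehurst=3; Fernley=2; Claybrook=2; Oakdale=23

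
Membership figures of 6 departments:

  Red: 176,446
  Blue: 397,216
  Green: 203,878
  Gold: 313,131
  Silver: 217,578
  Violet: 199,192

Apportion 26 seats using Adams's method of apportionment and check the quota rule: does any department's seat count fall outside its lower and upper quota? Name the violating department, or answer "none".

none

Standard quotas: Red 3.043, Blue 6.851, Green 3.516, Gold 5.401, Silver 3.753, Violet 3.436.
Adams allocation: Red 3, Blue 6, Green 4, Gold 5, Silver 4, Violet 4.
Every allocation lies between the lower and upper quota.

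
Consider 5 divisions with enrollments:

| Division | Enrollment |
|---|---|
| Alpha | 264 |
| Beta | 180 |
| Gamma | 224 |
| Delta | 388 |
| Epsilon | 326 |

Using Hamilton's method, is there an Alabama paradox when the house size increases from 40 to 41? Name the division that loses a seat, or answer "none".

At 40 seats: Alpha 8, Beta 5, Gamma 7, Delta 11, Epsilon 9.
At 41 seats: Alpha 8, Beta 5, Gamma 7, Delta 11, Epsilon 10.
No division's allocation decreased.

none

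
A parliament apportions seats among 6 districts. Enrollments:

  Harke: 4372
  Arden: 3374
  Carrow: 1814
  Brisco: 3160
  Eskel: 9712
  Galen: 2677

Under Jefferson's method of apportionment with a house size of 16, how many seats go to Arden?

Standard divisor 25109/16 ≈ 1569.312; standard quotas: Harke 2.786, Arden 2.150, Carrow 1.156, Brisco 2.014, Eskel 6.189, Galen 1.706.
Rounding down gives 2, 2, 1, 2, 6, 1 = 14 seats, so the divisor must be adjusted.
With modified divisor 1360: modified quotas Harke 3.215, Arden 2.481, Carrow 1.334, Brisco 2.324, Eskel 7.141, Galen 1.968.
Rounding down: Harke 3, Arden 2, Carrow 1, Brisco 2, Eskel 7, Galen 1 (total 16).
Arden receives 2.

2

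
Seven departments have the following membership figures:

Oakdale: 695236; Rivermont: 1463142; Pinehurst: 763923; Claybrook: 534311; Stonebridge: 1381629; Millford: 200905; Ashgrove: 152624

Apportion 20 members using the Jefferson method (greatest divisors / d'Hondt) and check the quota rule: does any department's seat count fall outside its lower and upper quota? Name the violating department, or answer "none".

none

Standard quotas: Oakdale 2.678, Rivermont 5.636, Pinehurst 2.943, Claybrook 2.058, Stonebridge 5.322, Millford 0.774, Ashgrove 0.588.
Jefferson allocation: Oakdale 3, Rivermont 6, Pinehurst 3, Claybrook 2, Stonebridge 6, Millford 0, Ashgrove 0.
Every allocation lies between the lower and upper quota.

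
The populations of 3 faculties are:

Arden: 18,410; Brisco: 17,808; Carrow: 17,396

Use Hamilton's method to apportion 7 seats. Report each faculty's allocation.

The standard divisor is 53614/7 ≈ 7659.143.
Standard quotas: Arden 2.4037, Brisco 2.3251, Carrow 2.2713.
Lower quotas: Arden 2, Brisco 2, Carrow 2 (sum 6, leaving 1 seat).
Remainders in descending order: Arden 0.4037, Brisco 0.3251, Carrow 0.2713.
Largest remainder: Arden receives the extra seat.

Arden 3, Brisco 2, Carrow 2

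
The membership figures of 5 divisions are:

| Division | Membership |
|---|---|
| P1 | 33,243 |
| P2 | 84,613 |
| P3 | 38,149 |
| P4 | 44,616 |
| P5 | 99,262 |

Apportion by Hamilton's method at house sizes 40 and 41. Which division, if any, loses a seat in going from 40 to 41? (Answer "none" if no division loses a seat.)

At 40 seats: P1 5, P2 11, P3 5, P4 6, P5 13.
At 41 seats: P1 4, P2 12, P3 5, P4 6, P5 14.
P1 drops from 5 to 4.

P1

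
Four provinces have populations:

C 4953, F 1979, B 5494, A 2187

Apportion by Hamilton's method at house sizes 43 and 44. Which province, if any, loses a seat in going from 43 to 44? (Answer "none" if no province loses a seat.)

At 43 seats: C 15, F 6, B 16, A 6.
At 44 seats: C 15, F 6, B 16, A 7.
No province's allocation decreased.

none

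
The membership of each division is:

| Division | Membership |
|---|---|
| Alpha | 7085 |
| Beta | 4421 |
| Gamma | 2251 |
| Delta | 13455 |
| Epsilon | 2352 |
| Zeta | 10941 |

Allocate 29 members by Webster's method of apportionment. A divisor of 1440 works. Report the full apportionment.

Alpha 5, Beta 3, Gamma 2, Delta 9, Epsilon 2, Zeta 8

With modified divisor 1440: modified quotas Alpha 4.920, Beta 3.070, Gamma 1.563, Delta 9.344, Epsilon 1.633, Zeta 7.598.
Rounding to the nearest integer: Alpha 5, Beta 3, Gamma 2, Delta 9, Epsilon 2, Zeta 8 (total 29).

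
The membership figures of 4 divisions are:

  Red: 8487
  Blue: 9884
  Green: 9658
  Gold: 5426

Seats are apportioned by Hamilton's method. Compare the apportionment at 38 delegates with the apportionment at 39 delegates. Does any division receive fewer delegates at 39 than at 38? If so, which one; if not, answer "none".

none

At 38 seats: Red 10, Blue 11, Green 11, Gold 6.
At 39 seats: Red 10, Blue 12, Green 11, Gold 6.
No division's allocation decreased.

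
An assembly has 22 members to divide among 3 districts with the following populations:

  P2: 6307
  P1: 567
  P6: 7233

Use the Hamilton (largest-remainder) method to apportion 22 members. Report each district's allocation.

P2 10; P1 1; P6 11

The standard divisor is 14107/22 ≈ 641.227.
Standard quotas: P2 9.8358, P1 0.8842, P6 11.2799.
Lower quotas: P2 9, P1 0, P6 11 (sum 20, leaving 2 seats).
Remainders in descending order: P1 0.8842, P2 0.8358, P6 0.2799.
The surplus seats go to P1, P2.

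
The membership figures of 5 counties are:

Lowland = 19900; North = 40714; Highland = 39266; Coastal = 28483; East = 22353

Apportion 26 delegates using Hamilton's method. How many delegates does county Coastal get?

5

Total 150716; standard divisor 150716/26 ≈ 5796.769.
Standard quotas: Lowland 3.4329, North 7.0236, Highland 6.7738, Coastal 4.9136, East 3.8561.
Lower quotas: Lowland 3, North 7, Highland 6, Coastal 4, East 3 (sum 23, leaving 3 seats).
Remainders in descending order: Coastal 0.9136, East 0.8561, Highland 0.7738, Lowland 0.4329, North 0.0236.
Largest remainders: Coastal, East, Highland receive the extra seats.
Coastal receives 5.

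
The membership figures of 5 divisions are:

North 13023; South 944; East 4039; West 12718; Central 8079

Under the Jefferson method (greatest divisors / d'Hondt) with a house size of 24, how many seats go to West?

8

Standard divisor 38803/24 ≈ 1616.792; standard quotas: North 8.055, South 0.584, East 2.498, West 7.866, Central 4.997.
Rounding down gives 8, 0, 2, 7, 4 = 21 seats, so the divisor must be adjusted.
With modified divisor 1430: modified quotas North 9.107, South 0.660, East 2.824, West 8.894, Central 5.650.
Rounding down: North 9, South 0, East 2, West 8, Central 5 (total 24).
West receives 8.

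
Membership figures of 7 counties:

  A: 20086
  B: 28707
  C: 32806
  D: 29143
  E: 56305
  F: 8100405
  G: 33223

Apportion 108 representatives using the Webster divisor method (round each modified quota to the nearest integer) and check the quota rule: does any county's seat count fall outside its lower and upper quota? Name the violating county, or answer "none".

Standard quotas: A 0.261, B 0.374, C 0.427, D 0.379, E 0.733, F 105.394, G 0.432.
Webster allocation: A 0, B 0, C 0, D 0, E 1, F 107, G 0.
F has quota 105.394 (lower 105, upper 106) but receives 107 — outside the quota interval.

F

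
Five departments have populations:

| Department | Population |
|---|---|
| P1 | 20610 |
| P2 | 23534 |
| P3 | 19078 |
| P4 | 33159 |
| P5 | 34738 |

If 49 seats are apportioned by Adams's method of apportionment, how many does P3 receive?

Standard divisor 131119/49 ≈ 2675.898; standard quotas: P1 7.702, P2 8.795, P3 7.130, P4 12.392, P5 12.982.
Rounding up gives 8, 9, 8, 13, 13 = 51 seats, so the divisor must be adjusted.
With modified divisor 2800: modified quotas P1 7.361, P2 8.405, P3 6.814, P4 11.842, P5 12.406.
Rounding up: P1 8, P2 9, P3 7, P4 12, P5 13 (total 49).
P3 receives 7.

7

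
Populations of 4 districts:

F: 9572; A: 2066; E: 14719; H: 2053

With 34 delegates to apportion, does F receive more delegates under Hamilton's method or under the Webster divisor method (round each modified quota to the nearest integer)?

Hamilton: F 11, A 3, E 18, H 2.
Webster: F 12, A 2, E 18, H 2.
F gets 11 under Hamilton and 12 under Webster.

Webster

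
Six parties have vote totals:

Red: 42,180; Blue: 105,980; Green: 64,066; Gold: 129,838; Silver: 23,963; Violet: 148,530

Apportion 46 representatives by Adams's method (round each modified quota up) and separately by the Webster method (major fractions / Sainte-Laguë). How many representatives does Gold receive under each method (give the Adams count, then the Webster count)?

11 and 12

Adams: Red 4, Blue 9, Green 6, Gold 11, Silver 3, Violet 13.
Webster: Red 4, Blue 9, Green 6, Gold 12, Silver 2, Violet 13.
Gold gets 11 under Adams and 12 under Webster.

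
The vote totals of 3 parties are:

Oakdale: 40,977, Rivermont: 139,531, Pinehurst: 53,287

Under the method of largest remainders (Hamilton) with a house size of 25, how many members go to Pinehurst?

6

The standard divisor is 233795/25 ≈ 9351.8.
Standard quotas: Oakdale 4.3817, Rivermont 14.9202, Pinehurst 5.6980.
Lower quotas: Oakdale 4, Rivermont 14, Pinehurst 5 (sum 23, leaving 2 seats).
Remainders in descending order: Rivermont 0.9202, Pinehurst 0.6980, Oakdale 0.3817.
The surplus seats go to Rivermont, Pinehurst.
Pinehurst receives 6.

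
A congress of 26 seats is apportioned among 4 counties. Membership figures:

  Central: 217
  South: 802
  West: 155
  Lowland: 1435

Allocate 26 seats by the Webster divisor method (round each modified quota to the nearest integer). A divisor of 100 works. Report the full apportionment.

Central=2, South=8, West=2, Lowland=14

With modified divisor 100: modified quotas Central 2.170, South 8.020, West 1.550, Lowland 14.350.
Rounding to the nearest integer: Central 2, South 8, West 2, Lowland 14 (total 26).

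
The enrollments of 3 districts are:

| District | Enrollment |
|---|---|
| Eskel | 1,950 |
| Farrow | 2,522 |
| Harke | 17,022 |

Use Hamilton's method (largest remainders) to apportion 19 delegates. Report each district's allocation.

The standard divisor is 21494/19 ≈ 1131.263.
Standard quotas: Eskel 1.7237, Farrow 2.2294, Harke 15.0469.
Lower quotas: Eskel 1, Farrow 2, Harke 15 (sum 18, leaving 1 seat).
Remainders in descending order: Eskel 0.7237, Farrow 0.2294, Harke 0.0469.
The surplus seat goes to Eskel.

Eskel: 2, Farrow: 2, Harke: 15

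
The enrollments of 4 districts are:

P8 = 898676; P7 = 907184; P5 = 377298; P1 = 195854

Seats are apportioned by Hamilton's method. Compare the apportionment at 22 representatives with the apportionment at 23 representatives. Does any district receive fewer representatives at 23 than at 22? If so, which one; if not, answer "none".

P5

At 22 seats: P8 8, P7 8, P5 4, P1 2.
At 23 seats: P8 9, P7 9, P5 3, P1 2.
P5 drops from 4 to 3.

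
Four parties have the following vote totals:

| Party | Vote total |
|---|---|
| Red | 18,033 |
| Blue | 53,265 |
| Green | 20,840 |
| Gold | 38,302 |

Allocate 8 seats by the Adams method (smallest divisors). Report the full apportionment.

Red 1; Blue 3; Green 2; Gold 2

Standard divisor 130440/8 ≈ 16305; standard quotas: Red 1.106, Blue 3.267, Green 1.278, Gold 2.349.
Rounding up gives 2, 4, 2, 3 = 11 seats, so the divisor must be adjusted.
With modified divisor 20000: modified quotas Red 0.902, Blue 2.663, Green 1.042, Gold 1.915.
Rounding up: Red 1, Blue 3, Green 2, Gold 2 (total 8).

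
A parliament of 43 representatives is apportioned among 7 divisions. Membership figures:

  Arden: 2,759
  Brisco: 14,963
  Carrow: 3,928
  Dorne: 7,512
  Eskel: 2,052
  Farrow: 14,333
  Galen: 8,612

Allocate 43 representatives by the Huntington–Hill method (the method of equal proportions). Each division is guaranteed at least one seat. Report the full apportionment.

With divisor 1275: modified quotas Arden 2.164, Brisco 11.736, Carrow 3.081, Dorne 5.892, Eskel 1.609, Farrow 11.242, Galen 6.755.
Geometric-mean thresholds: Arden √(2·3)=2.449, Brisco √(11·12)=11.489, Carrow √(3·4)=3.464, Dorne √(5·6)=5.477, Eskel √(1·2)=1.414, Farrow √(11·12)=11.489, Galen √(6·7)=6.481.
Each quota rounded against its threshold gives Arden 2, Brisco 12, Carrow 3, Dorne 6, Eskel 2, Farrow 11, Galen 7 (total 43).

Arden 2, Brisco 12, Carrow 3, Dorne 6, Eskel 2, Farrow 11, Galen 7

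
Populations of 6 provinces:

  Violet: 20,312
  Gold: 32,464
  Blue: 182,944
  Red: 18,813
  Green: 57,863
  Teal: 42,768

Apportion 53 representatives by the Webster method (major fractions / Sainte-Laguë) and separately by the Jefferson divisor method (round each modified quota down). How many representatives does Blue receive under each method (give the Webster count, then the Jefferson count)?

27 and 28

Webster: Violet 3, Gold 5, Blue 27, Red 3, Green 9, Teal 6.
Jefferson: Violet 3, Gold 5, Blue 28, Red 2, Green 9, Teal 6.
Blue gets 27 under Webster and 28 under Jefferson.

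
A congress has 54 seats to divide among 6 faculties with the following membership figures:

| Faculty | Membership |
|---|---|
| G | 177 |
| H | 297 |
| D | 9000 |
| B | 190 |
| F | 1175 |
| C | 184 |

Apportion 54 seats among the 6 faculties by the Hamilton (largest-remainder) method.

G 1, H 1, D 44, B 1, F 6, C 1

The standard divisor is 11023/54 ≈ 204.13.
Standard quotas: G 0.8671, H 1.4550, D 44.0896, B 0.9308, F 5.7561, C 0.9014.
Lower quotas: G 0, H 1, D 44, B 0, F 5, C 0 (sum 50, leaving 4 seats).
Remainders in descending order: B 0.9308, C 0.9014, G 0.8671, F 0.7561, H 0.4550, D 0.0896.
Largest remainders: B, C, G, F receive the extra seats.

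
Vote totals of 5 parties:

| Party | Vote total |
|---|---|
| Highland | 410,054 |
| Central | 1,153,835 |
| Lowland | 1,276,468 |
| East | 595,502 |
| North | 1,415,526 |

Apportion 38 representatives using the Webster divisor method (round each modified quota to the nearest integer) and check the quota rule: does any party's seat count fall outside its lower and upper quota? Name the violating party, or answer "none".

none

Standard quotas: Highland 3.212, Central 9.038, Lowland 9.998, East 4.664, North 11.088.
Webster allocation: Highland 3, Central 9, Lowland 10, East 5, North 11.
Every allocation lies between the lower and upper quota.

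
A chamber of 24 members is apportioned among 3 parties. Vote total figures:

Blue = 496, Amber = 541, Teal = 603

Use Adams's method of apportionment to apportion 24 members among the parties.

Standard divisor 1640/24 ≈ 68.333; standard quotas: Blue 7.259, Amber 7.917, Teal 8.824.
Rounding up gives 8, 8, 9 = 25 seats, so the divisor must be adjusted.
With modified divisor 73: modified quotas Blue 6.795, Amber 7.411, Teal 8.260.
Rounding up: Blue 7, Amber 8, Teal 9 (total 24).

Blue 7, Amber 8, Teal 9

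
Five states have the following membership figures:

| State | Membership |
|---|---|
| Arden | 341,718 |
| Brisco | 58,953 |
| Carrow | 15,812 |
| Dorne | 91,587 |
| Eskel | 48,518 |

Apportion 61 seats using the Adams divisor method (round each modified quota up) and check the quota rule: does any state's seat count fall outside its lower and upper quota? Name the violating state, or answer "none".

Arden

Standard quotas: Arden 37.451, Brisco 6.461, Carrow 1.733, Dorne 10.038, Eskel 5.317.
Adams allocation: Arden 36, Brisco 7, Carrow 2, Dorne 10, Eskel 6.
Arden has quota 37.451 (lower 37, upper 38) but receives 36 — outside the quota interval.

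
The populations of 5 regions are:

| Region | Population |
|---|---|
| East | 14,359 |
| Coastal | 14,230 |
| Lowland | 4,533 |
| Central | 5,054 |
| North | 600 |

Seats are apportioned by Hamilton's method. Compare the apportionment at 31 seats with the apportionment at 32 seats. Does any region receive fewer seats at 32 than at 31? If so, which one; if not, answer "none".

North

At 31 seats: East 11, Coastal 11, Lowland 4, Central 4, North 1.
At 32 seats: East 12, Coastal 12, Lowland 4, Central 4, North 0.
North drops from 1 to 0.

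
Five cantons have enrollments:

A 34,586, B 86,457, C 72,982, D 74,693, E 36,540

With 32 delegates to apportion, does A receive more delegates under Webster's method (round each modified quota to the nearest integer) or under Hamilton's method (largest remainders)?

Webster

Webster: A 4, B 9, C 7, D 8, E 4.
Hamilton: A 3, B 9, C 8, D 8, E 4.
A gets 4 under Webster and 3 under Hamilton.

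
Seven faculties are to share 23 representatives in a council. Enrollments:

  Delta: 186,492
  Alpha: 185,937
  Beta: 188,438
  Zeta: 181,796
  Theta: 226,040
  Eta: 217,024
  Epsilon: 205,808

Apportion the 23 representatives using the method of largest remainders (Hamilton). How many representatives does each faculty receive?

Total 1391535; standard divisor 1391535/23 ≈ 60501.522.
Standard quotas: Delta 3.0824, Alpha 3.0733, Beta 3.1146, Zeta 3.0048, Theta 3.7361, Eta 3.5871, Epsilon 3.4017.
Lower quotas: Delta 3, Alpha 3, Beta 3, Zeta 3, Theta 3, Eta 3, Epsilon 3 (sum 21, leaving 2 seats).
Remainders in descending order: Theta 0.7361, Eta 0.5871, Epsilon 0.4017, Beta 0.1146, Delta 0.0824, Alpha 0.0733, Zeta 0.0048.
The surplus seats go to Theta, Eta.

Delta 3; Alpha 3; Beta 3; Zeta 3; Theta 4; Eta 4; Epsilon 3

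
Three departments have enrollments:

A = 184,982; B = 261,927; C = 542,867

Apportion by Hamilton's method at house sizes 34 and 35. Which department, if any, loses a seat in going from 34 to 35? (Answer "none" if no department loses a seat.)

At 34 seats: A 6, B 9, C 19.
At 35 seats: A 7, B 9, C 19.
No department's allocation decreased.

none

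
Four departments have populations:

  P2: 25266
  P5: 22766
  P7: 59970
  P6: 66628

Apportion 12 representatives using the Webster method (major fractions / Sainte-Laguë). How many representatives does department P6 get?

4

Standard divisor 174630/12 ≈ 14552.5; standard quotas: P2 1.736, P5 1.564, P7 4.121, P6 4.578.
Rounding to the nearest integer gives 2, 2, 4, 5 = 13 seats, so the divisor must be adjusted.
With modified divisor 14917.6: modified quotas P2 1.694, P5 1.526, P7 4.020, P6 4.466.
Rounding to the nearest integer: P2 2, P5 2, P7 4, P6 4 (total 12).
P6 receives 4.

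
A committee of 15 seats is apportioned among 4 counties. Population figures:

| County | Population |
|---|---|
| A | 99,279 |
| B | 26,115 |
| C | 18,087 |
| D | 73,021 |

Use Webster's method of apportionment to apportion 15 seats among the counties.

Standard divisor 216502/15 ≈ 14433.467; standard quotas: A 6.878, B 1.809, C 1.253, D 5.059.
Rounding to the nearest integer gives A 7, B 2, C 1, D 5 — total 15, matching the house size, so no adjustment is needed.

A: 7; B: 2; C: 1; D: 5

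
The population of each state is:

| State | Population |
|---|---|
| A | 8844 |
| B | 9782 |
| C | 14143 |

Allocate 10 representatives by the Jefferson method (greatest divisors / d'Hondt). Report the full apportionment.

Standard divisor 32769/10 ≈ 3276.9; standard quotas: A 2.699, B 2.985, C 4.316.
Rounding down gives 2, 2, 4 = 8 seats, so the divisor must be adjusted.
With modified divisor 2900: modified quotas A 3.050, B 3.373, C 4.877.
Rounding down: A 3, B 3, C 4 (total 10).

A: 3; B: 3; C: 4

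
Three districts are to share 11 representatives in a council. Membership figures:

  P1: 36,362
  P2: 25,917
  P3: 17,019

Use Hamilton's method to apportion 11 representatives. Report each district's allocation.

Standard divisor: 79298 ÷ 11 ≈ 7208.909.
Standard quotas: P1 5.0440, P2 3.5951, P3 2.3608.
Lower quotas: P1 5, P2 3, P3 2 (sum 10, leaving 1 seat).
Remainders in descending order: P2 0.5951, P3 0.3608, P1 0.0440.
The surplus seat goes to P2.

P1 5, P2 4, P3 2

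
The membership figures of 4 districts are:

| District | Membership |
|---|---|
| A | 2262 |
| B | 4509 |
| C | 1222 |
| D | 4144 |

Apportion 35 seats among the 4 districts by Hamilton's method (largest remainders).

Standard divisor: 12137 ÷ 35 ≈ 346.771.
Standard quotas: A 6.523, B 13.003, C 3.524, D 11.950.
Lower quotas: A 6, B 13, C 3, D 11 (sum 33, leaving 2 seats).
Remainders in descending order: D 0.950, C 0.524, A 0.523, B 0.003.
Largest remainders: D, C receive the extra seats.

A=6; B=13; C=4; D=12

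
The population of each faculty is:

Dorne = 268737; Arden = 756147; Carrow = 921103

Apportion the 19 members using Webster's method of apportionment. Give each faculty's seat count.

Dorne=3, Arden=7, Carrow=9

Standard divisor 1945987/19 ≈ 102420.368; standard quotas: Dorne 2.624, Arden 7.383, Carrow 8.993.
Rounding to the nearest integer gives Dorne 3, Arden 7, Carrow 9 — total 19, matching the house size, so no adjustment is needed.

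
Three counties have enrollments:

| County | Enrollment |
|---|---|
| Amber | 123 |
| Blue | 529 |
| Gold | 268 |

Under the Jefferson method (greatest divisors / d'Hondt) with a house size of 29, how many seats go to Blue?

17

Standard divisor 920/29 ≈ 31.724; standard quotas: Amber 3.877, Blue 16.675, Gold 8.448.
Rounding down gives 3, 16, 8 = 27 seats, so the divisor must be adjusted.
With modified divisor 30: modified quotas Amber 4.100, Blue 17.633, Gold 8.933.
Rounding down: Amber 4, Blue 17, Gold 8 (total 29).
Blue receives 17.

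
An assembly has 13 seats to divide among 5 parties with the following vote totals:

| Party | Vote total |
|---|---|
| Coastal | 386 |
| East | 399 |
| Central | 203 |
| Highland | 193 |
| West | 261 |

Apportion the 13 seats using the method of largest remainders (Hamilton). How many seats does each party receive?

Coastal 3; East 4; Central 2; Highland 2; West 2

The standard divisor is 1442/13 ≈ 110.923.
Standard quotas: Coastal 3.480, East 3.597, Central 1.830, Highland 1.740, West 2.353.
Lower quotas: Coastal 3, East 3, Central 1, Highland 1, West 2 (sum 10, leaving 3 seats).
Remainders in descending order: Central 0.830, Highland 0.740, East 0.597, Coastal 0.480, West 0.353.
The surplus seats go to Central, Highland, East.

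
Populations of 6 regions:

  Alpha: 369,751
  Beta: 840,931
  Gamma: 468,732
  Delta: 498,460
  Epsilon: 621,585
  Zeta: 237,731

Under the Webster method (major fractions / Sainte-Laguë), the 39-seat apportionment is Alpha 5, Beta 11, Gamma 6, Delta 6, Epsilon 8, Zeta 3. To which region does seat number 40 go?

Priority for the next seat is population ÷ (current seats + 0.5).
Priorities: Alpha 67227.455, Beta 73124.435, Gamma 72112.615, Delta 76686.154, Epsilon 73127.647, Zeta 67923.143.
Highest priority: Delta.

Delta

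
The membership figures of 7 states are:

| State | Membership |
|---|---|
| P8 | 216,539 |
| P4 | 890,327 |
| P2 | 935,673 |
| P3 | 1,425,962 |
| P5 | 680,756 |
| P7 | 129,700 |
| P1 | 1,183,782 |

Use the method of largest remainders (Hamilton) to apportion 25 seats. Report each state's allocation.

Standard divisor: 5462739 ÷ 25 ≈ 218509.56.
Standard quotas: P8 0.9910, P4 4.0745, P2 4.2821, P3 6.5259, P5 3.1155, P7 0.5936, P1 5.4175.
Lower quotas: P8 0, P4 4, P2 4, P3 6, P5 3, P7 0, P1 5 (sum 22, leaving 3 seats).
Remainders in descending order: P8 0.9910, P7 0.5936, P3 0.5259, P1 0.4175, P2 0.2821, P5 0.1155, P4 0.0745.
The surplus seats go to P8, P7, P3.

P8 1, P4 4, P2 4, P3 7, P5 3, P7 1, P1 5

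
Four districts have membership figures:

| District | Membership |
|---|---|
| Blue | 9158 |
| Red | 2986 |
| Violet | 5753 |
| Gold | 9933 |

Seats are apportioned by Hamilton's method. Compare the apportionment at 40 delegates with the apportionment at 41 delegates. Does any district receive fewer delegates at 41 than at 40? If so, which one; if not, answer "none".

At 40 seats: Blue 13, Red 5, Violet 8, Gold 14.
At 41 seats: Blue 14, Red 4, Violet 8, Gold 15.
Red drops from 5 to 4.

Red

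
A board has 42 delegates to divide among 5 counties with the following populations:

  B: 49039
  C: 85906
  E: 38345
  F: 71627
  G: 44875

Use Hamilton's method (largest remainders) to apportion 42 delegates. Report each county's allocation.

B=7, C=12, E=6, F=10, G=7

The standard divisor is 289792/42 ≈ 6899.81.
Standard quotas: B 7.1073, C 12.4505, E 5.5574, F 10.3810, G 6.5038.
Lower quotas: B 7, C 12, E 5, F 10, G 6 (sum 40, leaving 2 seats).
Remainders in descending order: E 0.5574, G 0.5038, C 0.4505, F 0.3810, B 0.1073.
The surplus seats go to E, G.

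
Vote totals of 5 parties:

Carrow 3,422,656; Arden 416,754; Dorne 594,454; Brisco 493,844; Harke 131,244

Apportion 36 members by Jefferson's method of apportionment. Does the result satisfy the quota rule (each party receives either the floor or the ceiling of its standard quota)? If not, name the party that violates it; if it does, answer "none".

Standard quotas: Carrow 24.356, Arden 2.966, Dorne 4.230, Brisco 3.514, Harke 0.934.
Jefferson allocation: Carrow 26, Arden 3, Dorne 4, Brisco 3, Harke 0.
Carrow has quota 24.356 (lower 24, upper 25) but receives 26 — outside the quota interval.

Carrow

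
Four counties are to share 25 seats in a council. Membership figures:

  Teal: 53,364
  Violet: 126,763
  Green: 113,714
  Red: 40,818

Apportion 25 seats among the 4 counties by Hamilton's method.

The standard divisor is 334659/25 ≈ 13386.36.
Standard quotas: Teal 3.9864, Violet 9.4696, Green 8.4948, Red 3.0492.
Lower quotas: Teal 3, Violet 9, Green 8, Red 3 (sum 23, leaving 2 seats).
Remainders in descending order: Teal 0.9864, Green 0.4948, Violet 0.4696, Red 0.0492.
Largest remainders: Teal, Green receive the extra seats.

Teal 4, Violet 9, Green 9, Red 3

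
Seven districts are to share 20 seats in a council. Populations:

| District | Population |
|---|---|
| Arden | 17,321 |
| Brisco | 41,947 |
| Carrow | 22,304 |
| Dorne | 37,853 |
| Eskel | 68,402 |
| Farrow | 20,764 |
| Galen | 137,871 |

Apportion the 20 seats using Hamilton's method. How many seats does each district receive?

The standard divisor is 346462/20 ≈ 17323.1.
Standard quotas: Arden 0.9999, Brisco 2.4214, Carrow 1.2875, Dorne 2.1851, Eskel 3.9486, Farrow 1.1986, Galen 7.9588.
Lower quotas: Arden 0, Brisco 2, Carrow 1, Dorne 2, Eskel 3, Farrow 1, Galen 7 (sum 16, leaving 4 seats).
Remainders in descending order: Arden 0.9999, Galen 0.9588, Eskel 0.9486, Brisco 0.4214, Carrow 0.2875, Farrow 0.1986, Dorne 0.1851.
The surplus seats go to Arden, Galen, Eskel, Brisco.

Arden: 1, Brisco: 3, Carrow: 1, Dorne: 2, Eskel: 4, Farrow: 1, Galen: 8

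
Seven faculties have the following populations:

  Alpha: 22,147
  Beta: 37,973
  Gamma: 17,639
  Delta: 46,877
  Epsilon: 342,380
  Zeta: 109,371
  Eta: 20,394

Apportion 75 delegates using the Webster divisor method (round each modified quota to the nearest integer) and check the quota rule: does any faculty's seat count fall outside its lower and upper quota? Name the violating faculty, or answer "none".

Standard quotas: Alpha 2.783, Beta 4.772, Gamma 2.217, Delta 5.891, Epsilon 43.028, Zeta 13.745, Eta 2.563.
Webster allocation: Alpha 3, Beta 5, Gamma 2, Delta 6, Epsilon 42, Zeta 14, Eta 3.
Epsilon has quota 43.028 (lower 43, upper 44) but receives 42 — outside the quota interval.

Epsilon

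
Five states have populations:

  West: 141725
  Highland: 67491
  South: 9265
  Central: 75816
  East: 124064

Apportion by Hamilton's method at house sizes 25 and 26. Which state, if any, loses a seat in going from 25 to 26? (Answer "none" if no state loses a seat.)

South

At 25 seats: West 8, Highland 4, South 1, Central 5, East 7.
At 26 seats: West 9, Highland 4, South 0, Central 5, East 8.
South drops from 1 to 0.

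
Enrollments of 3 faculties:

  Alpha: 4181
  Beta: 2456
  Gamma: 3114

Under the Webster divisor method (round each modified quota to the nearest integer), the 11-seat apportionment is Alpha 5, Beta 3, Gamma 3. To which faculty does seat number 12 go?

Priority for the next seat is population ÷ (current seats + 0.5).
Priorities: Alpha 760.182, Beta 701.714, Gamma 889.714.
Highest priority: Gamma.

Gamma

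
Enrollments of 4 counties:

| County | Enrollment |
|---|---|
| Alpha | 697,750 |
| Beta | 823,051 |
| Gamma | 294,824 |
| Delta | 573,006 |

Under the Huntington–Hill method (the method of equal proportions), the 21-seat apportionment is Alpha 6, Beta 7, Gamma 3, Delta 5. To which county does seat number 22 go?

Beta

Priority for the next seat is population ÷ (√(s·(s+1))).
Priorities: Alpha 107665.162, Beta 109984.816, Gamma 85108.358, Delta 104616.104.
Highest priority: Beta.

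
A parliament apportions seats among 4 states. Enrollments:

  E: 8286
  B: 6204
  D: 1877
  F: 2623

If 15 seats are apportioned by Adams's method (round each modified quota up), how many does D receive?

Standard divisor 18990/15 ≈ 1266; standard quotas: E 6.545, B 4.900, D 1.483, F 2.072.
Rounding up gives 7, 5, 2, 3 = 17 seats, so the divisor must be adjusted.
With modified divisor 1500: modified quotas E 5.524, B 4.136, D 1.251, F 1.749.
Rounding up: E 6, B 5, D 2, F 2 (total 15).
D receives 2.

2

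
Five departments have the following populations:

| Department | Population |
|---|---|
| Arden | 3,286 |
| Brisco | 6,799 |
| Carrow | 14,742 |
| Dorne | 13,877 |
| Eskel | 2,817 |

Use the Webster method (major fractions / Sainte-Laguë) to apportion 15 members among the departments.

Arden=1, Brisco=3, Carrow=5, Dorne=5, Eskel=1

Standard divisor 41521/15 ≈ 2768.067; standard quotas: Arden 1.187, Brisco 2.456, Carrow 5.326, Dorne 5.013, Eskel 1.018.
Rounding to the nearest integer gives 1, 2, 5, 5, 1 = 14 seats, so the divisor must be adjusted.
With modified divisor 2692.13: modified quotas Arden 1.221, Brisco 2.526, Carrow 5.476, Dorne 5.155, Eskel 1.046.
Rounding to the nearest integer: Arden 1, Brisco 3, Carrow 5, Dorne 5, Eskel 1 (total 15).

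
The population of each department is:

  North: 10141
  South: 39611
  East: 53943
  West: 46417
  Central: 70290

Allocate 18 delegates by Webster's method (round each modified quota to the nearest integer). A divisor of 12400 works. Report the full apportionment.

North 1, South 3, East 4, West 4, Central 6

With modified divisor 12400: modified quotas North 0.818, South 3.194, East 4.350, West 3.743, Central 5.669.
Rounding to the nearest integer: North 1, South 3, East 4, West 4, Central 6 (total 18).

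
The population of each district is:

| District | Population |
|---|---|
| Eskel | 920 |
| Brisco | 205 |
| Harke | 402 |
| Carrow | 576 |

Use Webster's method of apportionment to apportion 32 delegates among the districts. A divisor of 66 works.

Eskel 14; Brisco 3; Harke 6; Carrow 9

With modified divisor 66: modified quotas Eskel 13.939, Brisco 3.106, Harke 6.091, Carrow 8.727.
Rounding to the nearest integer: Eskel 14, Brisco 3, Harke 6, Carrow 9 (total 32).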